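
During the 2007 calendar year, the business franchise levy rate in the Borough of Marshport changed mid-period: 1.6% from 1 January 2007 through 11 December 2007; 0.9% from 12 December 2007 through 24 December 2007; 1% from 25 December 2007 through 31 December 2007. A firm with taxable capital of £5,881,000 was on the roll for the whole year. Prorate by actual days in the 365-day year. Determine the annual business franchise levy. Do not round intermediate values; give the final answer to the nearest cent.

£91,953.06

1 January – 11 December 2007: 345 days at 1.6% → £5,881,000 × 1.6% × 345/365 = £88,940.0548
12 December – 24 December 2007: 13 days at 0.9% → £5,881,000 × 0.9% × 13/365 = £1,885.1425
25 December – 31 December 2007: 7 days at 1% → £5,881,000 × 1% × 7/365 = £1,127.8630
Total = £91,953.0603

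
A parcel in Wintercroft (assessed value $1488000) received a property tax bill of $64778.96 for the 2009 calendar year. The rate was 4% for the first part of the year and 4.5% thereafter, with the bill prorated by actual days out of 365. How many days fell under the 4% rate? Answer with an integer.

Let d = days at the first rate; then 365 − d days at the second rate.
$1488000 × [4%·d + 4.5%·(365−d)] / 365 = $64778.96
Solving gives d = 107, so the new rate took effect on 18 April 2009.

107 days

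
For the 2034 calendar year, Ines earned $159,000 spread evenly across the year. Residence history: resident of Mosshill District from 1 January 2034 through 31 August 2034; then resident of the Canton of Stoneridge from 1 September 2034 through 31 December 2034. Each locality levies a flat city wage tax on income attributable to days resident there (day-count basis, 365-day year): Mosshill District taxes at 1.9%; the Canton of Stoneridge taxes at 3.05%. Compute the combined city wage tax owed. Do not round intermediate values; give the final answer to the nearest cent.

$3,632.17

Mosshill District, 1 January – 31 August 2034: 243 days → $159,000 × 1.9% × 243/365 = $2,011.2411
The Canton of Stoneridge, 1 September – 31 December 2034: 122 days → $159,000 × 3.05% × 122/365 = $1,620.9288
Total = $3,632.1699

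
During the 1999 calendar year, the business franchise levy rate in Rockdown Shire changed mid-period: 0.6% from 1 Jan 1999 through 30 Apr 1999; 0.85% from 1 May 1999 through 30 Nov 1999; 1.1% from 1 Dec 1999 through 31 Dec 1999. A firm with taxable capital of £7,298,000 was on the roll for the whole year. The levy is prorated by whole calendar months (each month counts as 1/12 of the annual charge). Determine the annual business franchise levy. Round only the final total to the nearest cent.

1 Jan – 30 Apr 1999: 4 months at 0.6% → £7,298,000 × 0.6% × 4/12 = £14,596.0000
1 May – 30 Nov 1999: 7 months at 0.85% → £7,298,000 × 0.85% × 7/12 = £36,185.9167
1 Dec – 31 Dec 1999: 1 month at 1.1% → £7,298,000 × 1.1% × 1/12 = £6,689.8333
Total = £57,471.7500

£57,471.75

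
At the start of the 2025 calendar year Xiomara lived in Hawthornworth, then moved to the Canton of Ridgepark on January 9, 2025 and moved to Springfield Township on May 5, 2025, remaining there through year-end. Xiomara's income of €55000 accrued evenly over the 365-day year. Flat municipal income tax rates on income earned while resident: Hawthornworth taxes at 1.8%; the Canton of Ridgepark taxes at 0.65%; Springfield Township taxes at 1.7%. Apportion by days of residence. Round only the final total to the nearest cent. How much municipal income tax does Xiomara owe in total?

Hawthornworth, January 1 – January 8, 2025: 8 days → €55000 × 1.8% × 8/365 = €21.6986
The Canton of Ridgepark, January 9 – May 4, 2025: 116 days → €55000 × 0.65% × 116/365 = €113.6164
Springfield Township, May 5 – December 31, 2025: 241 days → €55000 × 1.7% × 241/365 = €617.3562
Total = €752.6712

€752.67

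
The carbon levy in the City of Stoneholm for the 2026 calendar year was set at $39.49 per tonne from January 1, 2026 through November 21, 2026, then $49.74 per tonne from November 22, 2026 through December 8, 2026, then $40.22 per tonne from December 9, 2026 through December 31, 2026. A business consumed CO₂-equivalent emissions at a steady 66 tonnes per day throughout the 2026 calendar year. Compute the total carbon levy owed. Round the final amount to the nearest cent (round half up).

$963,922.74

January 1 – November 21, 2026: 325 days × 66 tonnes/day = 21,450 tonnes at $39.49/tonne → $847,060.50
November 22 – December 8, 2026: 17 days × 66 tonnes/day = 1,122 tonnes at $49.74/tonne → $55,808.28
December 9 – December 31, 2026: 23 days × 66 tonnes/day = 1,518 tonnes at $40.22/tonne → $61,053.96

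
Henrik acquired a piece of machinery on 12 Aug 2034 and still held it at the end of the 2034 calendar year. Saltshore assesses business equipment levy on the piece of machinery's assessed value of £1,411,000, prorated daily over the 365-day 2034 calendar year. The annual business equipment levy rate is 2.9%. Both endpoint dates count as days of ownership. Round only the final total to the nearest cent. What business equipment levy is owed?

Days held (12 Aug – 31 Dec 2034): 142 out of 365
Tax = £1,411,000 × 2.9% × 142/365 = £15,919.1726

£15,919.17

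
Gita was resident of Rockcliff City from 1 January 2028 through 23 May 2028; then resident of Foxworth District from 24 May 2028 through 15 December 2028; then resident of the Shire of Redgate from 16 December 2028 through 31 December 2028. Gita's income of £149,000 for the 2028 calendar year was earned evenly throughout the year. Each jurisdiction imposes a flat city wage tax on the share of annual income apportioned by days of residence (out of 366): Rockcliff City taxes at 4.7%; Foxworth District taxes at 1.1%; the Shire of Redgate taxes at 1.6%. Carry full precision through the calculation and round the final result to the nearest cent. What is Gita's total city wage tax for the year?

£3,781.99

Rockcliff City, 1 January – 23 May 2028: 144 days → £149,000 × 4.7% × 144/366 = £2,755.2787
Foxworth District, 24 May – 15 December 2028: 206 days → £149,000 × 1.1% × 206/366 = £922.4973
The Shire of Redgate, 16 December – 31 December 2028: 16 days → £149,000 × 1.6% × 16/366 = £104.2186
Total = £3,781.9945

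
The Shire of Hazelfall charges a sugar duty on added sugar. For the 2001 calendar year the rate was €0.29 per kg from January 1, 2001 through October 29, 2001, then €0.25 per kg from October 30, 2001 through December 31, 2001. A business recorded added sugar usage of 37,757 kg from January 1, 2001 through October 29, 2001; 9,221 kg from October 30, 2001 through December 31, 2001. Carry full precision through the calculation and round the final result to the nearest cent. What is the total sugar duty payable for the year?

€13,254.78

January 1 – October 29, 2001: 37,757 kg at €0.29/kg → €10,949.53
October 30 – December 31, 2001: 9,221 kg at €0.25/kg → €2,305.25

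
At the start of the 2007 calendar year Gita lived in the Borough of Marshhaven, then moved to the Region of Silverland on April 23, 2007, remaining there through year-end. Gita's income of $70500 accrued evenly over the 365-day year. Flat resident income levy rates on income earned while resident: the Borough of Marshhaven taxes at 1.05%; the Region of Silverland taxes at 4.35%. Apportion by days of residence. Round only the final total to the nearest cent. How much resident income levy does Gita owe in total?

The Borough of Marshhaven, January 1 – April 22, 2007: 112 days → $70500 × 1.05% × 112/365 = $227.1452
The Region of Silverland, April 23 – December 31, 2007: 253 days → $70500 × 4.35% × 253/365 = $2125.7199
Total = $2352.8651

$2352.87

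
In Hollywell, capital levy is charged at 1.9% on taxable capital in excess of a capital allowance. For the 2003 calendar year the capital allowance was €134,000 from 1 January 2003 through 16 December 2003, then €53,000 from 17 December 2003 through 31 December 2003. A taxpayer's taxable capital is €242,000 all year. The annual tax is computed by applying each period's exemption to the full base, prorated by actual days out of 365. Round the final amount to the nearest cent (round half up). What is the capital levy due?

€2,115.25

1 January – 16 December 2003: 350 days, exemption €134,000 → (€242,000 − €134,000) × 1.9% × 350/365 = €1,967.6712
17 December – 31 December 2003: 15 days, exemption €53,000 → (€242,000 − €53,000) × 1.9% × 15/365 = €147.5753
Total = €2,115.2466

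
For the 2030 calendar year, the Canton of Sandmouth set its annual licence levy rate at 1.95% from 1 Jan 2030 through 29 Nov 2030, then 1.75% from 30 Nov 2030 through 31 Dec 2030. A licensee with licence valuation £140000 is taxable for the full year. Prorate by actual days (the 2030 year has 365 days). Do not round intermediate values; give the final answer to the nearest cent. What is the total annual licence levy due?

1 Jan – 29 Nov 2030: 333 days at 1.95% → £140000 × 1.95% × 333/365 = £2490.6575
30 Nov – 31 Dec 2030: 32 days at 1.75% → £140000 × 1.75% × 32/365 = £214.7945
Total = £2705.4521

£2705.45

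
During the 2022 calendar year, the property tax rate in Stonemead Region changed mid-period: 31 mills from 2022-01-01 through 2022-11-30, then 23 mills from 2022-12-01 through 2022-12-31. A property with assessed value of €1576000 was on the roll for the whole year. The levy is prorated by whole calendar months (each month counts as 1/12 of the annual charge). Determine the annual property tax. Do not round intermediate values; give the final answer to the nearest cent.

2022-01-01 to 2022-11-30: 11 months at 31 mills → €1576000 × 3.1% × 11/12 = €44784.6667
2022-12-01 to 2022-12-31: 1 month at 23 mills → €1576000 × 2.3% × 1/12 = €3020.6667
Total = €47805.3333

€47805.33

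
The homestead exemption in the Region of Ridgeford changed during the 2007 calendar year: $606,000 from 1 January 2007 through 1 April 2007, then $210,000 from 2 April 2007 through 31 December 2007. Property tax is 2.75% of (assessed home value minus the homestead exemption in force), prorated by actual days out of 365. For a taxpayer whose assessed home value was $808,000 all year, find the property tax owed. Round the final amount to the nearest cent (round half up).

$13,729.96

1 January – 1 April 2007: 91 days, exemption $606,000 → ($808,000 − $606,000) × 2.75% × 91/365 = $1,384.9452
2 April – 31 December 2007: 274 days, exemption $210,000 → ($808,000 − $210,000) × 2.75% × 274/365 = $12,345.0137
Total = $13,729.9589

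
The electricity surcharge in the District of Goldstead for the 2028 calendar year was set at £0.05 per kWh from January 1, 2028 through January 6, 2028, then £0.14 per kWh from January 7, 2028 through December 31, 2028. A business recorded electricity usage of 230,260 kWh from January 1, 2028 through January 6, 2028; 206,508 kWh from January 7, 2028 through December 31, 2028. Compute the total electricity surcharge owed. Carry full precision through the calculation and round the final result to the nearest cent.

January 1 – January 6, 2028: 230,260 kWh at £0.05/kWh → £11,513.00
January 7 – December 31, 2028: 206,508 kWh at £0.14/kWh → £28,911.12

£40,424.12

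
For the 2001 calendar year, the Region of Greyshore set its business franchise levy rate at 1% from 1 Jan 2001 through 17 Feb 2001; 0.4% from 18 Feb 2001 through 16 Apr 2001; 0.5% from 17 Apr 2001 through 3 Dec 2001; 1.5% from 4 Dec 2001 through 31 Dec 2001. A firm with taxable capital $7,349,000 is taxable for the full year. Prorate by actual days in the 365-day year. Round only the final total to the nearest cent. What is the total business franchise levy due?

$46,047.02

1 Jan – 17 Feb 2001: 48 days at 1% → $7,349,000 × 1% × 48/365 = $9,664.4384
18 Feb – 16 Apr 2001: 58 days at 0.4% → $7,349,000 × 0.4% × 58/365 = $4,671.1452
17 Apr – 3 Dec 2001: 231 days at 0.5% → $7,349,000 × 0.5% × 231/365 = $23,255.0548
4 Dec – 31 Dec 2001: 28 days at 1.5% → $7,349,000 × 1.5% × 28/365 = $8,456.3836
Total = $46,047.0219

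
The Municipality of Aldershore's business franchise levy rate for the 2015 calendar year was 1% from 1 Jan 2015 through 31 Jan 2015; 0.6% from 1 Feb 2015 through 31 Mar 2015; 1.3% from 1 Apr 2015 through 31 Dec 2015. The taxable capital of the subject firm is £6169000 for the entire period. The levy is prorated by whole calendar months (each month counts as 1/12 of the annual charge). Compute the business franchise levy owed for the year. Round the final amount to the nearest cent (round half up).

1 Jan – 31 Jan 2015: 1 month at 1% → £6169000 × 1% × 1/12 = £5140.8333
1 Feb – 31 Mar 2015: 2 months at 0.6% → £6169000 × 0.6% × 2/12 = £6169.0000
1 Apr – 31 Dec 2015: 9 months at 1.3% → £6169000 × 1.3% × 9/12 = £60147.7500
Total = £71457.5833

£71457.58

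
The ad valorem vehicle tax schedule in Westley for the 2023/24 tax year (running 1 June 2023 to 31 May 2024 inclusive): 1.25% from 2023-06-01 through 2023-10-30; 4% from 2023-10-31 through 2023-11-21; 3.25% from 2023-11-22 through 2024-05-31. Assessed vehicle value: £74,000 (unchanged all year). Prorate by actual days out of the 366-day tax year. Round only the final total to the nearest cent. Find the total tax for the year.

£1,823.72

2023-06-01 to 2023-10-30: 152 days at 1.25% → £74,000 × 1.25% × 152/366 = £384.1530
2023-10-31 to 2023-11-21: 22 days at 4% → £74,000 × 4% × 22/366 = £177.9235
2023-11-22 to 2024-05-31: 192 days at 3.25% → £74,000 × 3.25% × 192/366 = £1,261.6393
Total = £1,823.7158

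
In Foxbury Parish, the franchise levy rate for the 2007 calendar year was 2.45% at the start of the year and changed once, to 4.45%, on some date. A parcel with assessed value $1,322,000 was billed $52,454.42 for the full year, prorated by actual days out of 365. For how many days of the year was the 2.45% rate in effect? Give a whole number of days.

88 days

Let d = days at the first rate; then 365 − d days at the second rate.
$1,322,000 × [2.45%·d + 4.45%·(365−d)] / 365 = $52,454.42
Solving gives d = 88, so the new rate took effect on 30 March 2007.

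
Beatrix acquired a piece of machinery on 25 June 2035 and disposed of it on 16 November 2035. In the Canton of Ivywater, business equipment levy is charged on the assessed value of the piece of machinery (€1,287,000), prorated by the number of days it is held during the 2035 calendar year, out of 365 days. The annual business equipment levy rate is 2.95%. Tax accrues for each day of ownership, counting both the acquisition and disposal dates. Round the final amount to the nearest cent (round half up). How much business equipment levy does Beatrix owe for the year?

€15,082.58

Days held (25 June – 16 November 2035): 145 out of 365
Tax = €1,287,000 × 2.95% × 145/365 = €15,082.5822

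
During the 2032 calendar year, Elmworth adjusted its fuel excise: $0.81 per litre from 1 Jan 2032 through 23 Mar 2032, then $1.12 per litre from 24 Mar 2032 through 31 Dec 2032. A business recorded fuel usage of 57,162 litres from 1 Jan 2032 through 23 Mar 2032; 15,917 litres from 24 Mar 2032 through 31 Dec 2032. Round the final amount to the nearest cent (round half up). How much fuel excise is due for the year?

1 Jan – 23 Mar 2032: 57,162 litres at $0.81/litre → $46,301.22
24 Mar – 31 Dec 2032: 15,917 litres at $1.12/litre → $17,827.04

$64,128.26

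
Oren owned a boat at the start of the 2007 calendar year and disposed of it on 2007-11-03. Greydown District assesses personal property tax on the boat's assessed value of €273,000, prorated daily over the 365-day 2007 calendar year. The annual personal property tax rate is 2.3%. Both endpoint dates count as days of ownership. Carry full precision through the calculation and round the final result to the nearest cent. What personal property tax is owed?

Days held (2007-01-01 to 2007-11-03): 307 out of 365
Tax = €273,000 × 2.3% × 307/365 = €5,281.2411

€5,281.24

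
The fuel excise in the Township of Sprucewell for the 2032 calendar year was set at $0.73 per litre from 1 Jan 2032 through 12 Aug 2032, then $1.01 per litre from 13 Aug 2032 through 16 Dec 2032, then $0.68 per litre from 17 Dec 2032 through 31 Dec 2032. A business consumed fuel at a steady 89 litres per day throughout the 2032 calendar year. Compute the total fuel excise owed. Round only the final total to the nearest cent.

1 Jan – 12 Aug 2032: 225 days × 89 litres/day = 20,025 litres at $0.73/litre → $14,618.25
13 Aug – 16 Dec 2032: 126 days × 89 litres/day = 11,214 litres at $1.01/litre → $11,326.14
17 Dec – 31 Dec 2032: 15 days × 89 litres/day = 1,335 litres at $0.68/litre → $907.80

$26,852.19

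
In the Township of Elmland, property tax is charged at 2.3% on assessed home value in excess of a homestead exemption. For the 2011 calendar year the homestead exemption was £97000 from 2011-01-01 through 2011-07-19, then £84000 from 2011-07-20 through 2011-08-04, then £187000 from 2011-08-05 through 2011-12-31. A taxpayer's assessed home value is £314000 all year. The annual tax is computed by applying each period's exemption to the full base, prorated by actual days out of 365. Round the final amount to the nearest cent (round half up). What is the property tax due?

2011-01-01 to 2011-07-19: 200 days, exemption £97000 → (£314000 − £97000) × 2.3% × 200/365 = £2734.7945
2011-07-20 to 2011-08-04: 16 days, exemption £84000 → (£314000 − £84000) × 2.3% × 16/365 = £231.8904
2011-08-05 to 2011-12-31: 149 days, exemption £187000 → (£314000 − £187000) × 2.3% × 149/365 = £1192.4082
Total = £4159.0932

£4159.09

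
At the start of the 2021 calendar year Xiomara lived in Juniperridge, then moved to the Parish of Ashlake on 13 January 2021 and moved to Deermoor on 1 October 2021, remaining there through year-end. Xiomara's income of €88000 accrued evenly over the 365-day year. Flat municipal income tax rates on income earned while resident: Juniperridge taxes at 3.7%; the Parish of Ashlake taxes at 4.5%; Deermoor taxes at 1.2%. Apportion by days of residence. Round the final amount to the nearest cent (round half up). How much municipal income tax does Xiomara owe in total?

€3204.89

Juniperridge, 1 January – 12 January 2021: 12 days → €88000 × 3.7% × 12/365 = €107.0466
The Parish of Ashlake, 13 January – 30 September 2021: 261 days → €88000 × 4.5% × 261/365 = €2831.6712
Deermoor, 1 October – 31 December 2021: 92 days → €88000 × 1.2% × 92/365 = €266.1699
Total = €3204.8877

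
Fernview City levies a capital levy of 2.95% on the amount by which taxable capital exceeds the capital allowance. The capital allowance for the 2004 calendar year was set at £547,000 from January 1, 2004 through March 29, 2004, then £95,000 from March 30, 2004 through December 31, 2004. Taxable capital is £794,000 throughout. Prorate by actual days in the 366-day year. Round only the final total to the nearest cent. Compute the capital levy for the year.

January 1 – March 29, 2004: 89 days, exemption £547,000 → (£794,000 − £547,000) × 2.95% × 89/366 = £1,771.8538
March 30 – December 31, 2004: 277 days, exemption £95,000 → (£794,000 − £95,000) × 2.95% × 277/366 = £15,606.2254
Total = £17,378.0792

£17,378.08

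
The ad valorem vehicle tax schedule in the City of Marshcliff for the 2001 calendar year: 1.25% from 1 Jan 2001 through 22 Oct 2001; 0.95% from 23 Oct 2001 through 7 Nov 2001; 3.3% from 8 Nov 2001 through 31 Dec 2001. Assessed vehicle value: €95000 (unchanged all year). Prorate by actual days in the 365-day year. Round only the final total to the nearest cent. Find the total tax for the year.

1 Jan – 22 Oct 2001: 295 days at 1.25% → €95000 × 1.25% × 295/365 = €959.7603
23 Oct – 7 Nov 2001: 16 days at 0.95% → €95000 × 0.95% × 16/365 = €39.5616
8 Nov – 31 Dec 2001: 54 days at 3.3% → €95000 × 3.3% × 54/365 = €463.8082
Total = €1463.1301

€1463.13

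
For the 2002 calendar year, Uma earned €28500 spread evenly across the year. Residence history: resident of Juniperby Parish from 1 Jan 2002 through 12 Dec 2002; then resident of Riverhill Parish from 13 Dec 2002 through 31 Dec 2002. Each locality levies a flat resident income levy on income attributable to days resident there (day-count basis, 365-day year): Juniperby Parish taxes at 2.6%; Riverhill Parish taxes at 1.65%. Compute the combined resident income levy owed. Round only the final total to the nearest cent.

€726.91

Juniperby Parish, 1 Jan – 12 Dec 2002: 346 days → €28500 × 2.6% × 346/365 = €702.4274
Riverhill Parish, 13 Dec – 31 Dec 2002: 19 days → €28500 × 1.65% × 19/365 = €24.4788
Total = €726.9062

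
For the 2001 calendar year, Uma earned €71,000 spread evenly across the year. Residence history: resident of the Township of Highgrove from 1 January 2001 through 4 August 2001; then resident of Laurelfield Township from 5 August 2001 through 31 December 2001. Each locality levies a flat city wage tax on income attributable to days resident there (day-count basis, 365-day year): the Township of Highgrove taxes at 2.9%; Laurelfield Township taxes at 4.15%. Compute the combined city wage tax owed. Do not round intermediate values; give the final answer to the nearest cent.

€2,421.29

The Township of Highgrove, 1 January – 4 August 2001: 216 days → €71,000 × 2.9% × 216/365 = €1,218.4767
Laurelfield Township, 5 August – 31 December 2001: 149 days → €71,000 × 4.15% × 149/365 = €1,202.8178
Total = €2,421.2945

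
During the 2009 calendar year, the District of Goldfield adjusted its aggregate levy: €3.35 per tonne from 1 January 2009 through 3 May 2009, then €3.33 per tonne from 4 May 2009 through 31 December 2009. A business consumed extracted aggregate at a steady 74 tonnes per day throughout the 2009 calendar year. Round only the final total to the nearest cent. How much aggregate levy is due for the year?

€90,125.34

1 January – 3 May 2009: 123 days × 74 tonnes/day = 9,102 tonnes at €3.35/tonne → €30,491.70
4 May – 31 December 2009: 242 days × 74 tonnes/day = 17,908 tonnes at €3.33/tonne → €59,633.64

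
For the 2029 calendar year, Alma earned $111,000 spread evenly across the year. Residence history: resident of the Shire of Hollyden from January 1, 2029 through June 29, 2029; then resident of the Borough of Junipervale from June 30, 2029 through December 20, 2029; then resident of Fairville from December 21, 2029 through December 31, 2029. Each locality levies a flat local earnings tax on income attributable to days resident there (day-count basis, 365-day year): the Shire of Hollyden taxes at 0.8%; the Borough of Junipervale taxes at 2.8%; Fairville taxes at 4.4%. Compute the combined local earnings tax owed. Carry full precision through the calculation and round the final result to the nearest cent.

$2,066.73

The Shire of Hollyden, January 1 – June 29, 2029: 180 days → $111,000 × 0.8% × 180/365 = $437.9178
The Borough of Junipervale, June 30 – December 20, 2029: 174 days → $111,000 × 2.8% × 174/365 = $1,481.6219
Fairville, December 21 – December 31, 2029: 11 days → $111,000 × 4.4% × 11/365 = $147.1890
Total = $2,066.7288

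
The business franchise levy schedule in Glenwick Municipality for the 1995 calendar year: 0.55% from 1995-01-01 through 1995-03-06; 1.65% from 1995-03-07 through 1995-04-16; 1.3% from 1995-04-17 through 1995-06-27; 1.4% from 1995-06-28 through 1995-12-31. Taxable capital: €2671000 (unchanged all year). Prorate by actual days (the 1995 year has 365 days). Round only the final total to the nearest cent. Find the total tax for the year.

€33574.10

1995-01-01 to 1995-03-06: 65 days at 0.55% → €2671000 × 0.55% × 65/365 = €2616.1164
1995-03-07 to 1995-04-16: 41 days at 1.65% → €2671000 × 1.65% × 41/365 = €4950.4973
1995-04-17 to 1995-06-27: 72 days at 1.3% → €2671000 × 1.3% × 72/365 = €6849.4685
1995-06-28 to 1995-12-31: 187 days at 1.4% → €2671000 × 1.4% × 187/365 = €19158.0219
Total = €33574.1041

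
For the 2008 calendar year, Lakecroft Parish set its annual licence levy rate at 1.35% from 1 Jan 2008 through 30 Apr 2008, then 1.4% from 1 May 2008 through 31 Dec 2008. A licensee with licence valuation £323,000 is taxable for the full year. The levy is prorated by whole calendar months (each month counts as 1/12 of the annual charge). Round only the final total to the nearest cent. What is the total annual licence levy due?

1 Jan – 30 Apr 2008: 4 months at 1.35% → £323,000 × 1.35% × 4/12 = £1,453.5000
1 May – 31 Dec 2008: 8 months at 1.4% → £323,000 × 1.4% × 8/12 = £3,014.6667
Total = £4,468.1667

£4,468.17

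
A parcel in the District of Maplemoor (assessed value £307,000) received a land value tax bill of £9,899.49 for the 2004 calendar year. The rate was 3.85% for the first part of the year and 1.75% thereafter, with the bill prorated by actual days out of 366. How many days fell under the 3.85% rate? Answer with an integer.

Let d = days at the first rate; then 366 − d days at the second rate.
£307,000 × [3.85%·d + 1.75%·(366−d)] / 366 = £9,899.49
Solving gives d = 257, so the new rate took effect on 14 September 2004.

257 days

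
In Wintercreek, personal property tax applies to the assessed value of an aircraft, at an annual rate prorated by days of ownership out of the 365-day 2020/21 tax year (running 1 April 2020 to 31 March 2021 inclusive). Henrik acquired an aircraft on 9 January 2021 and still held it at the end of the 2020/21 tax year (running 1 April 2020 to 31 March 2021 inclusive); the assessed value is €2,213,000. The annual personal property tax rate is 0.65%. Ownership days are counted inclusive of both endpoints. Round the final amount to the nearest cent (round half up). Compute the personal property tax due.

Days held (9 January – 31 March 2021): 82 out of 365
Tax = €2,213,000 × 0.65% × 82/365 = €3,231.5863

€3,231.59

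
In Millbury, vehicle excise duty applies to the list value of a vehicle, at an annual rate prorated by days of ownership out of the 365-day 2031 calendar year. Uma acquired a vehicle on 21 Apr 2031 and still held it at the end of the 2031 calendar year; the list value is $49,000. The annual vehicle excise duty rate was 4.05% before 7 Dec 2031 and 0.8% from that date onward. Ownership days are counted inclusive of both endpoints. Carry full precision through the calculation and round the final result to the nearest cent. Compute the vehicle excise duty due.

21 Apr – 6 Dec 2031: 230 days at 4.05% → $49,000 × 4.05% × 230/365 = $1,250.5068
7 Dec – 31 Dec 2031: 25 days at 0.8% → $49,000 × 0.8% × 25/365 = $26.8493
Total = $1,277.3562

$1,277.36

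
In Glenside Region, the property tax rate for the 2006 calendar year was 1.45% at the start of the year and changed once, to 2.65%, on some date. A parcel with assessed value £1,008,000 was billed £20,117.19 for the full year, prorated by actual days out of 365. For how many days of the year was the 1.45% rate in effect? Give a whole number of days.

199 days

Let d = days at the first rate; then 365 − d days at the second rate.
£1,008,000 × [1.45%·d + 2.65%·(365−d)] / 365 = £20,117.19
Solving gives d = 199, so the new rate took effect on July 19, 2006.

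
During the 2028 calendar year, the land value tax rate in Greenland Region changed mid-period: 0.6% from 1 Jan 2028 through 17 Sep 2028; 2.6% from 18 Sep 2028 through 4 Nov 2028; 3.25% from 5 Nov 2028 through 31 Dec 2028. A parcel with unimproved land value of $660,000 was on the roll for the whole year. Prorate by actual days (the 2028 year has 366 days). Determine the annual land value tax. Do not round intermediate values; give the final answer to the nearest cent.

1 Jan – 17 Sep 2028: 261 days at 0.6% → $660,000 × 0.6% × 261/366 = $2,823.9344
18 Sep – 4 Nov 2028: 48 days at 2.6% → $660,000 × 2.6% × 48/366 = $2,250.4918
5 Nov – 31 Dec 2028: 57 days at 3.25% → $660,000 × 3.25% × 57/366 = $3,340.5738
Total = $8,415.0000

$8,415.00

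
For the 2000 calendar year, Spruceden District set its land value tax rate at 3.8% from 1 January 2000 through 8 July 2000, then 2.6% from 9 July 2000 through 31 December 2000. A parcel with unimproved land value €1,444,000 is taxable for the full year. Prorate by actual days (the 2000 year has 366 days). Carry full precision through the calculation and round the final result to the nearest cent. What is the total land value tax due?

1 January – 8 July 2000: 190 days at 3.8% → €1,444,000 × 3.8% × 190/366 = €28,485.4645
9 July – 31 December 2000: 176 days at 2.6% → €1,444,000 × 2.6% × 176/366 = €18,053.9454
Total = €46,539.4098

€46,539.41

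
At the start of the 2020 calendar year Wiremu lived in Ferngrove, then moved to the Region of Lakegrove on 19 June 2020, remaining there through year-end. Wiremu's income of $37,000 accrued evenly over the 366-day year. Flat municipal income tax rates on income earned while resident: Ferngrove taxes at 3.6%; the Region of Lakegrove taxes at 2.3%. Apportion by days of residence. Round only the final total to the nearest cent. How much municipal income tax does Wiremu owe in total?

$1,074.42

Ferngrove, 1 January – 18 June 2020: 170 days → $37,000 × 3.6% × 170/366 = $618.6885
The Region of Lakegrove, 19 June – 31 December 2020: 196 days → $37,000 × 2.3% × 196/366 = $455.7268
Total = $1,074.4153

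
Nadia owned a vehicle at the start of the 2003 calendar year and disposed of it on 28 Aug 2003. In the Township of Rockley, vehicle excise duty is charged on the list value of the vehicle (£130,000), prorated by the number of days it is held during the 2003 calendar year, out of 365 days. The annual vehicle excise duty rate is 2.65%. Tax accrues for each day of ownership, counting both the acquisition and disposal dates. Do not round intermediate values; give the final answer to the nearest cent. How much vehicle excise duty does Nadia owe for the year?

Days held (1 Jan – 28 Aug 2003): 240 out of 365
Tax = £130,000 × 2.65% × 240/365 = £2,265.2055

£2,265.21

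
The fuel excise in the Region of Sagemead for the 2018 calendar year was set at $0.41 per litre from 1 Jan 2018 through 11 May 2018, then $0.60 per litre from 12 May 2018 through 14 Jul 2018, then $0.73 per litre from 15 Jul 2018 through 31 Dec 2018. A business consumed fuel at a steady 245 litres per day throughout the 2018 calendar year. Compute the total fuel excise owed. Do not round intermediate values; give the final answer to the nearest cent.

$52971.45

1 Jan – 11 May 2018: 131 days × 245 litres/day = 32,095 litres at $0.41/litre → $13158.95
12 May – 14 Jul 2018: 64 days × 245 litres/day = 15,680 litres at $0.60/litre → $9408.00
15 Jul – 31 Dec 2018: 170 days × 245 litres/day = 41,650 litres at $0.73/litre → $30404.50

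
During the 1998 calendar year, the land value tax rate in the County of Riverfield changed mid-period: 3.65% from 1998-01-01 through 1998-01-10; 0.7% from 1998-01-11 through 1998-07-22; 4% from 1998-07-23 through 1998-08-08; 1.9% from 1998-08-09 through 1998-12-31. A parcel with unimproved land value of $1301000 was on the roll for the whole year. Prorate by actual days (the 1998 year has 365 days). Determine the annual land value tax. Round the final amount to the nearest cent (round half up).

1998-01-01 to 1998-01-10: 10 days at 3.65% → $1301000 × 3.65% × 10/365 = $1301.0000
1998-01-11 to 1998-07-22: 193 days at 0.7% → $1301000 × 0.7% × 193/365 = $4815.4822
1998-07-23 to 1998-08-08: 17 days at 4% → $1301000 × 4% × 17/365 = $2423.7808
1998-08-09 to 1998-12-31: 145 days at 1.9% → $1301000 × 1.9% × 145/365 = $9819.8767
Total = $18360.1397

$18360.14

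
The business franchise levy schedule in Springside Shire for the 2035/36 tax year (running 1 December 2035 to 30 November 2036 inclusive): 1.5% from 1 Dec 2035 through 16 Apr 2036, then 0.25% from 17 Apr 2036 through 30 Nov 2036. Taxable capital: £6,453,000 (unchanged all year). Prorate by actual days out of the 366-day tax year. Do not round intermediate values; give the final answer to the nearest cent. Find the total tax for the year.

£46,546.23

1 Dec 2035 – 16 Apr 2036: 138 days at 1.5% → £6,453,000 × 1.5% × 138/366 = £36,496.4754
17 Apr – 30 Nov 2036: 228 days at 0.25% → £6,453,000 × 0.25% × 228/366 = £10,049.7541
Total = £46,546.2295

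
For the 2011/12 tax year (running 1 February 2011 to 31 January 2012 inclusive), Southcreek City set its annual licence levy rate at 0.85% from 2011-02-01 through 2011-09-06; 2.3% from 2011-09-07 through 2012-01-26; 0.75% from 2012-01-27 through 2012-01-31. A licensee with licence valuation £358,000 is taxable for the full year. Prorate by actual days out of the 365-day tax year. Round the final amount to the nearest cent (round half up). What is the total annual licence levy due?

2011-02-01 to 2011-09-06: 218 days at 0.85% → £358,000 × 0.85% × 218/365 = £1,817.4630
2011-09-07 to 2012-01-26: 142 days at 2.3% → £358,000 × 2.3% × 142/365 = £3,203.3644
2012-01-27 to 2012-01-31: 5 days at 0.75% → £358,000 × 0.75% × 5/365 = £36.7808
Total = £5,057.6082

£5,057.61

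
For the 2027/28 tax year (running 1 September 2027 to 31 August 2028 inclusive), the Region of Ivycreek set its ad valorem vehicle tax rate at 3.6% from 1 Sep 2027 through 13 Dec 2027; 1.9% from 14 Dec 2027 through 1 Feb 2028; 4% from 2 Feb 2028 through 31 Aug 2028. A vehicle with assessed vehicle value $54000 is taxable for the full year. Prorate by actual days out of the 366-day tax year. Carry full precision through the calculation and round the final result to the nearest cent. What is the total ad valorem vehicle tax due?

1 Sep – 13 Dec 2027: 104 days at 3.6% → $54000 × 3.6% × 104/366 = $552.3934
14 Dec 2027 – 1 Feb 2028: 50 days at 1.9% → $54000 × 1.9% × 50/366 = $140.1639
2 Feb – 31 Aug 2028: 212 days at 4% → $54000 × 4% × 212/366 = $1251.1475
Total = $1943.7049

$1943.70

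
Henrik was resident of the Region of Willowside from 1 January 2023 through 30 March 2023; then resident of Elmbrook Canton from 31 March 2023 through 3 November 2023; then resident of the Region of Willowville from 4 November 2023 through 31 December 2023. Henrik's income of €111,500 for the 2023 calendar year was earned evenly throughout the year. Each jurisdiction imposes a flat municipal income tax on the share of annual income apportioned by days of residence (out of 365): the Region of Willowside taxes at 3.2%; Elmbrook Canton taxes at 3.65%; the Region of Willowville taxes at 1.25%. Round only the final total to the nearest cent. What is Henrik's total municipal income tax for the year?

The Region of Willowside, 1 January – 30 March 2023: 89 days → €111,500 × 3.2% × 89/365 = €870.0055
Elmbrook Canton, 31 March – 3 November 2023: 218 days → €111,500 × 3.65% × 218/365 = €2,430.7000
The Region of Willowville, 4 November – 31 December 2023: 58 days → €111,500 × 1.25% × 58/365 = €221.4726
Total = €3,522.1781

€3,522.18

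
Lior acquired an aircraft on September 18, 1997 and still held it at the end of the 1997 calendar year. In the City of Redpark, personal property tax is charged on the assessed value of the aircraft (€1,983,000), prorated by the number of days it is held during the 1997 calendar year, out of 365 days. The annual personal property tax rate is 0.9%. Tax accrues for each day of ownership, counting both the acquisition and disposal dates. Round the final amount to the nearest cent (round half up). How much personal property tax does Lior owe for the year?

Days held (September 18 – December 31, 1997): 105 out of 365
Tax = €1,983,000 × 0.9% × 105/365 = €5,134.0685

€5,134.07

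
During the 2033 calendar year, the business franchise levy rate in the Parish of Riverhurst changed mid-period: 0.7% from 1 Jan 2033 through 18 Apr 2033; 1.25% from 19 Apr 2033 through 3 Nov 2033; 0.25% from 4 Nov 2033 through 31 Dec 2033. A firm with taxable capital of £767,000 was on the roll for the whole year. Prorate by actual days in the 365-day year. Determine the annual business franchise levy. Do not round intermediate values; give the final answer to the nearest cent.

£7,120.49

1 Jan – 18 Apr 2033: 108 days at 0.7% → £767,000 × 0.7% × 108/365 = £1,588.6356
19 Apr – 3 Nov 2033: 199 days at 1.25% → £767,000 × 1.25% × 199/365 = £5,227.1575
4 Nov – 31 Dec 2033: 58 days at 0.25% → £767,000 × 0.25% × 58/365 = £304.6986
Total = £7,120.4918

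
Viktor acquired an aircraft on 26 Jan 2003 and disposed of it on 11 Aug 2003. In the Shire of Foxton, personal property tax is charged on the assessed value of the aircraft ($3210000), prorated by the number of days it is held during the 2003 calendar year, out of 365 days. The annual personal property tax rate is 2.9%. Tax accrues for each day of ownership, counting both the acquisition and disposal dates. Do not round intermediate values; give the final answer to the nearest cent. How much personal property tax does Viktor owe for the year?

Days held (26 Jan – 11 Aug 2003): 198 out of 365
Tax = $3210000 × 2.9% × 198/365 = $50498.1370

$50498.14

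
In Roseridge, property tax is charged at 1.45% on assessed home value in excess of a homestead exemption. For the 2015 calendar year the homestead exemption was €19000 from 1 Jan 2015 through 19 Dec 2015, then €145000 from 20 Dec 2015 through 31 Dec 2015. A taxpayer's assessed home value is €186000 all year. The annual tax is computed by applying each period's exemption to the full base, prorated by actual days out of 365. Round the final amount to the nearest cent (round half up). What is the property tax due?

€2361.43

1 Jan – 19 Dec 2015: 353 days, exemption €19000 → (€186000 − €19000) × 1.45% × 353/365 = €2341.8890
20 Dec – 31 Dec 2015: 12 days, exemption €145000 → (€186000 − €145000) × 1.45% × 12/365 = €19.5452
Total = €2361.4342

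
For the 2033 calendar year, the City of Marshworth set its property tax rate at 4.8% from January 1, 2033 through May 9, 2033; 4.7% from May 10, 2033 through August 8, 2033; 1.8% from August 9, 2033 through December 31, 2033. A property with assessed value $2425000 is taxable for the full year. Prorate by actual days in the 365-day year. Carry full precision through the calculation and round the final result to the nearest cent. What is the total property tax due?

January 1 – May 9, 2033: 129 days at 4.8% → $2425000 × 4.8% × 129/365 = $41138.6301
May 10 – August 8, 2033: 91 days at 4.7% → $2425000 × 4.7% × 91/365 = $28415.6849
August 9 – December 31, 2033: 145 days at 1.8% → $2425000 × 1.8% × 145/365 = $17340.4110
Total = $86894.7260

$86894.73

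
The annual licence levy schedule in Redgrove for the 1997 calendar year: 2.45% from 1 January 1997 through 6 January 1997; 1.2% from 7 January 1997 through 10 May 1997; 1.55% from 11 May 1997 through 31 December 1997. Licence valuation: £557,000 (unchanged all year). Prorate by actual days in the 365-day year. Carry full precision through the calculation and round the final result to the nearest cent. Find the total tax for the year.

1 January – 6 January 1997: 6 days at 2.45% → £557,000 × 2.45% × 6/365 = £224.3260
7 January – 10 May 1997: 124 days at 1.2% → £557,000 × 1.2% × 124/365 = £2,270.7288
11 May – 31 December 1997: 235 days at 1.55% → £557,000 × 1.55% × 235/365 = £5,558.5548
Total = £8,053.6096

£8,053.61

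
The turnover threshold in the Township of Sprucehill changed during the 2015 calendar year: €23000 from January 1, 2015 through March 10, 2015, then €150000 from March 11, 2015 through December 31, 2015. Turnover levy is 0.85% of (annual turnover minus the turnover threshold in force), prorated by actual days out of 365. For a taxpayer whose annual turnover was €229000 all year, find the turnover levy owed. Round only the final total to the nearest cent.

January 1 – March 10, 2015: 69 days, exemption €23000 → (€229000 − €23000) × 0.85% × 69/365 = €331.0110
March 11 – December 31, 2015: 296 days, exemption €150000 → (€229000 − €150000) × 0.85% × 296/365 = €544.5589
Total = €875.5699

€875.57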